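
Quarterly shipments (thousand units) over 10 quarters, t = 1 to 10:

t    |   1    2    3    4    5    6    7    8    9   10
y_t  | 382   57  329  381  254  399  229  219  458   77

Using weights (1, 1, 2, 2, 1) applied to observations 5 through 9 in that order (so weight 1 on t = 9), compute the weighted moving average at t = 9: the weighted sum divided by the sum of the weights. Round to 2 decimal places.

Weighted sum: 1·254 + 1·399 + 2·229 + 2·219 + 1·458 = 254 + 399 + 458 + 438 + 458 = 2007
Weight total: 1 + 1 + 2 + 2 + 1 = 7
WMA = 2007 / 7 = 286.71

286.71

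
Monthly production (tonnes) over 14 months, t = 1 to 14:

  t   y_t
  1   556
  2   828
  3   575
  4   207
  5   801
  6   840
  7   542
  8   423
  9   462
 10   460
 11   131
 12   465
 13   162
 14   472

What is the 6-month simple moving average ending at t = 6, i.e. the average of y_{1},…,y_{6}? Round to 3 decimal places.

Sum of periods 1–6: 556 + 828 + 575 + 207 + 801 + 840 = 3807
Divide by 6: 3807 / 6 = 634.500

634.500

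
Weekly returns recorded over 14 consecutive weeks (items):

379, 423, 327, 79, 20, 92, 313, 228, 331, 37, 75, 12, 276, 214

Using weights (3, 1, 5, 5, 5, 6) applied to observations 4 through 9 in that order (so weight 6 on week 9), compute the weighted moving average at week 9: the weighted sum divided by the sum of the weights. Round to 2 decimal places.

Weighted sum: 3·79 + 1·20 + 5·92 + 5·313 + 5·228 + 6·331 = 237 + 20 + 460 + 1565 + 1140 + 1986 = 5408
Weight total: 3 + 1 + 5 + 5 + 5 + 6 = 25
WMA = 5408 / 25 = 216.32

216.32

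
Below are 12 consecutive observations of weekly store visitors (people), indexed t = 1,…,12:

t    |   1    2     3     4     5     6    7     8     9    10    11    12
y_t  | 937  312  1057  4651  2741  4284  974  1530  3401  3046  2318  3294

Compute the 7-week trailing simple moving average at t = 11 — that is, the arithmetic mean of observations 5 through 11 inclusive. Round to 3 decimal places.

Sum of periods 5–11: 2741 + 4284 + 974 + 1530 + 3401 + 3046 + 2318 = 18294
Divide by 7: 18294 / 7 = 2613.429

2613.429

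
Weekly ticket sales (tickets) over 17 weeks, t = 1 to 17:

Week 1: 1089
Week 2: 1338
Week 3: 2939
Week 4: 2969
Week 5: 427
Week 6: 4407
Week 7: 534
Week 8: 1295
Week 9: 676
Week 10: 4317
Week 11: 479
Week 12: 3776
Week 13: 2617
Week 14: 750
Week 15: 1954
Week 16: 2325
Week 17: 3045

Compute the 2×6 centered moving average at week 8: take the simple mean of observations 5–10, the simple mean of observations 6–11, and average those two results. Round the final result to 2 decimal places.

1947.00

Sum over 5–10: 427 + 4407 + 534 + 1295 + 676 + 4317 = 11656
Sum over 6–11: 4407 + 534 + 1295 + 676 + 4317 + 479 = 11708
CMA at t=8 = (11656 + 11708) / (2·6) = 23364 / 12 = 1947.00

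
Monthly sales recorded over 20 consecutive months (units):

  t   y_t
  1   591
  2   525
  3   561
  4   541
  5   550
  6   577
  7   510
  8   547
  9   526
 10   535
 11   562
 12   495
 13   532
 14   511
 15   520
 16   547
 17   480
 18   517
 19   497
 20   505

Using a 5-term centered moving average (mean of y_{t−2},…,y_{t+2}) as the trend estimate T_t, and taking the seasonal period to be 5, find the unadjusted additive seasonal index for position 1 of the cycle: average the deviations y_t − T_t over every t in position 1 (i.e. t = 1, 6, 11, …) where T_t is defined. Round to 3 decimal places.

32.000

Season position 1 occurs at t = 6, 11, 16 (where T_t is defined).
t=6: T_6 = 545.00000; y_6 − T_6 = 577 − 545.00000 = 32.00000
t=11: T_11 = 530.00000; y_11 − T_11 = 562 − 530.00000 = 32.00000
t=16: T_16 = 515.00000; y_16 − T_16 = 547 − 515.00000 = 32.00000
Mean deviation: (32.00000 + 32.00000 + 32.00000) / 3 = 32.000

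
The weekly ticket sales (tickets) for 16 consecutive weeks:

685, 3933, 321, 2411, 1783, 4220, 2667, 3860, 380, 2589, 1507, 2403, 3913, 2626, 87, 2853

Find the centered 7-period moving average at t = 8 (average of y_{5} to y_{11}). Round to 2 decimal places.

Sum of periods 5–11: 1783 + 4220 + 2667 + 3860 + 380 + 2589 + 1507 = 17006
Divide by 7: 17006 / 7 = 2429.43

2429.43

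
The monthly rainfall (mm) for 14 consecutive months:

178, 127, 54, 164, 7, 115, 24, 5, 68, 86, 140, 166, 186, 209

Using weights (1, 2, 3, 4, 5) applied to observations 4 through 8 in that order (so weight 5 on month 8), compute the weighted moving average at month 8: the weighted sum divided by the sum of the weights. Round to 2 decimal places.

Weighted sum: 1·164 + 2·7 + 3·115 + 4·24 + 5·5 = 164 + 14 + 345 + 96 + 25 = 644
Weight total: 1 + 2 + 3 + 4 + 5 = 15
WMA = 644 / 15 = 42.93

42.93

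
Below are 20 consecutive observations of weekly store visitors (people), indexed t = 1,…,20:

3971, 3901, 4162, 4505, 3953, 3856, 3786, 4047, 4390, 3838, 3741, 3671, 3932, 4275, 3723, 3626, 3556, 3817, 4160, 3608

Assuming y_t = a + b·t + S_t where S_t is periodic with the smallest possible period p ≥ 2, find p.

5

First differences y_{t+1} − y_t: -70, 261, 343, -552, -97, -70, 261, 343, -552, -97, -70, 261, …
The difference pattern repeats every 5 terms and not for any smaller step, so p = 5.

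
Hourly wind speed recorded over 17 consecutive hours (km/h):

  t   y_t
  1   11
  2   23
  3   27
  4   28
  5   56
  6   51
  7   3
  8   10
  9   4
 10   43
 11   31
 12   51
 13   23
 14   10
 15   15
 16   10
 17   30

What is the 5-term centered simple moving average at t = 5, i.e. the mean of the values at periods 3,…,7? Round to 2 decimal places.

Sum of periods 3–7: 27 + 28 + 56 + 51 + 3 = 165
Divide by 5: 165 / 5 = 33.00

33.00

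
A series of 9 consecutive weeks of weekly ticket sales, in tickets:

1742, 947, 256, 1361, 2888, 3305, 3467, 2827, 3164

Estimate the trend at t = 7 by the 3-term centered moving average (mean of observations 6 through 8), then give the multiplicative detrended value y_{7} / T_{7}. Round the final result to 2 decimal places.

Trend T_7 = (3305 + 3467 + 2827) / 3 = 9599/3 = 3199.6667
Ratio to trend: 3467 / 3199.6667 = 1.08

1.08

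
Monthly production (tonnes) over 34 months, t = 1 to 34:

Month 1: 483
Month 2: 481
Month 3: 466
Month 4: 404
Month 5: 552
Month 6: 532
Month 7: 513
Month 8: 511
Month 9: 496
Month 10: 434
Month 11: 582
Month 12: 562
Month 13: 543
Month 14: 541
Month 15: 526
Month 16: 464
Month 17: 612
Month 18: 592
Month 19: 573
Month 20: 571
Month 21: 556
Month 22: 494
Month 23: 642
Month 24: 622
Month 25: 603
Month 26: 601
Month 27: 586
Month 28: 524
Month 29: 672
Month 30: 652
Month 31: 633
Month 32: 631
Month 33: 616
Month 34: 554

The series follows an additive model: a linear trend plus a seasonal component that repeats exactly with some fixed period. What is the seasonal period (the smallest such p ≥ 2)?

6

First differences y_{t+1} − y_t: -2, -15, -62, 148, -20, -19, -2, -15, -62, 148, -20, -19, -2, -15, …
The difference pattern repeats every 6 terms and not for any smaller step, so p = 6.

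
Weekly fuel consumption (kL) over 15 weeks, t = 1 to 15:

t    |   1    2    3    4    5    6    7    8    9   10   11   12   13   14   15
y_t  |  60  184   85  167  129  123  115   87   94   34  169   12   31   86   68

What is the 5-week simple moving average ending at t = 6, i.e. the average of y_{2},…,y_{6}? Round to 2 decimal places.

Sum of periods 2–6: 184 + 85 + 167 + 129 + 123 = 688
Divide by 5: 688 / 5 = 137.60

137.60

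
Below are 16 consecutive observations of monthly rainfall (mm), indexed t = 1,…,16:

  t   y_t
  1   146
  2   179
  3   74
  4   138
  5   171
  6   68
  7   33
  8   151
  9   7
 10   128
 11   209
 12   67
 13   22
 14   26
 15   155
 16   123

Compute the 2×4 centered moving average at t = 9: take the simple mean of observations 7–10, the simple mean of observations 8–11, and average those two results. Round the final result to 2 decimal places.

Sum over 7–10: 33 + 151 + 7 + 128 = 319
Sum over 8–11: 151 + 7 + 128 + 209 = 495
CMA at t=9 = (319 + 495) / (2·4) = 814 / 8 = 101.75

101.75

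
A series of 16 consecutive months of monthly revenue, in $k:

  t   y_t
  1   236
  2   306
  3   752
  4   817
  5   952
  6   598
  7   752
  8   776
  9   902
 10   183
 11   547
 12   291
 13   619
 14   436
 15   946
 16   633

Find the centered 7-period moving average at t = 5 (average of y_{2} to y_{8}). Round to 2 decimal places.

707.57

Sum of periods 2–8: 306 + 752 + 817 + 952 + 598 + 752 + 776 = 4953
Divide by 7: 4953 / 7 = 707.57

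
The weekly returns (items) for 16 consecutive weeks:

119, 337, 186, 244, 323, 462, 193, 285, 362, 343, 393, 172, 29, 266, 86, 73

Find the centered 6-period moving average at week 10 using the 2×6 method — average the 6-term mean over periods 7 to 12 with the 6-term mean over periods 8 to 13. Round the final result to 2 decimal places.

Sum over 7–12: 193 + 285 + 362 + 343 + 393 + 172 = 1748
Sum over 8–13: 285 + 362 + 343 + 393 + 172 + 29 = 1584
CMA at t=10 = (1748 + 1584) / (2·6) = 3332 / 12 = 277.67

277.67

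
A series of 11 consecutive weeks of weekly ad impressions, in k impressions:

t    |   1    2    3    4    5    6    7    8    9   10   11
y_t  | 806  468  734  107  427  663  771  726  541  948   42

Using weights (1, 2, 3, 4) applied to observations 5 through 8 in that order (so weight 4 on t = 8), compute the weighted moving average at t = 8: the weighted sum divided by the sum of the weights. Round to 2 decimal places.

Weighted sum: 1·427 + 2·663 + 3·771 + 4·726 = 427 + 1326 + 2313 + 2904 = 6970
Weight total: 1 + 2 + 3 + 4 = 10
WMA = 6970 / 10 = 697.00

697.00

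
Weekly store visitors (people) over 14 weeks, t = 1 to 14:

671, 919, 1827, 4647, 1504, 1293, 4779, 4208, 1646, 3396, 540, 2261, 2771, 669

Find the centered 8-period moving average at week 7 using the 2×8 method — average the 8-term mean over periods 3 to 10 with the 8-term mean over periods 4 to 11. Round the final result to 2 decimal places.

2832.06

Sum over 3–10: 1827 + 4647 + 1504 + 1293 + 4779 + 4208 + 1646 + 3396 = 23300
Sum over 4–11: 4647 + 1504 + 1293 + 4779 + 4208 + 1646 + 3396 + 540 = 22013
CMA at t=7 = (23300 + 22013) / (2·8) = 45313 / 16 = 2832.06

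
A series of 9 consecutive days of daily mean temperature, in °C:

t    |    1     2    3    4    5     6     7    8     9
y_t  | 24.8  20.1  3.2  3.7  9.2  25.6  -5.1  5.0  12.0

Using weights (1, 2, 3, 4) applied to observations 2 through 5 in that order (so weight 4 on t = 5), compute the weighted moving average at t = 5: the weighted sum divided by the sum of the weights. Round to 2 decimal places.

Weighted sum: 1·20.1 + 2·3.2 + 3·3.7 + 4·9.2 = 20.1 + 6.4 + 11.1 + 36.8 = 74.4
Weight total: 1 + 2 + 3 + 4 = 10
WMA = 74.4 / 10 = 7.44

7.44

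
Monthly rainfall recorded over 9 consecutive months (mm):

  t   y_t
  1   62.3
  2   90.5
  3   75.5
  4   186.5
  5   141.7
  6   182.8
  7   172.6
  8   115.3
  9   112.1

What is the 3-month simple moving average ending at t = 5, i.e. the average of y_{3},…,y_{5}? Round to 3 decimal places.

134.567

Sum of periods 3–5: 75.5 + 186.5 + 141.7 = 403.7
Divide by 3: 403.7 / 3 = 134.567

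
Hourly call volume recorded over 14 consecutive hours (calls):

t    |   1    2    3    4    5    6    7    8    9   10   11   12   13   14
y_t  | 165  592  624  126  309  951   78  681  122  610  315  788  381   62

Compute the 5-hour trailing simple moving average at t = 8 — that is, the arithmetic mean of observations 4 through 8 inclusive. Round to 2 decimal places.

429.00

Sum of periods 4–8: 126 + 309 + 951 + 78 + 681 = 2145
Divide by 5: 2145 / 5 = 429.00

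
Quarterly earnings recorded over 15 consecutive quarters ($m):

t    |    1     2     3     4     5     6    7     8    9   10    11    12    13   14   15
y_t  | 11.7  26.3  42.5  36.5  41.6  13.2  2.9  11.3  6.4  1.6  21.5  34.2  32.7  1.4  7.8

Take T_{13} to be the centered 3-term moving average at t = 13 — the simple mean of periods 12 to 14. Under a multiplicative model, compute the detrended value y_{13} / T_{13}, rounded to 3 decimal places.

Trend T_13 = (34.2 + 32.7 + 1.4) / 3 = 68.3/3 = 22.76667
Ratio to trend: 32.7 / 22.76667 = 1.436

1.436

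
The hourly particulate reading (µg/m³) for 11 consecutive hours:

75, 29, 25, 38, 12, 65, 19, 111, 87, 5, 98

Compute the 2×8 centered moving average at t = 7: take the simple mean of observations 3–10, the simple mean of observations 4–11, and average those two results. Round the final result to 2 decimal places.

49.81

Sum over 3–10: 25 + 38 + 12 + 65 + 19 + 111 + 87 + 5 = 362
Sum over 4–11: 38 + 12 + 65 + 19 + 111 + 87 + 5 + 98 = 435
CMA at t=7 = (362 + 435) / (2·8) = 797 / 16 = 49.81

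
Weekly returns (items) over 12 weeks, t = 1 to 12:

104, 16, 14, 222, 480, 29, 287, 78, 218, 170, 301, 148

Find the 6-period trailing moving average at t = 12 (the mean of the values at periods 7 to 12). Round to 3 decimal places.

Sum of periods 7–12: 287 + 78 + 218 + 170 + 301 + 148 = 1202
Divide by 6: 1202 / 6 = 200.333

200.333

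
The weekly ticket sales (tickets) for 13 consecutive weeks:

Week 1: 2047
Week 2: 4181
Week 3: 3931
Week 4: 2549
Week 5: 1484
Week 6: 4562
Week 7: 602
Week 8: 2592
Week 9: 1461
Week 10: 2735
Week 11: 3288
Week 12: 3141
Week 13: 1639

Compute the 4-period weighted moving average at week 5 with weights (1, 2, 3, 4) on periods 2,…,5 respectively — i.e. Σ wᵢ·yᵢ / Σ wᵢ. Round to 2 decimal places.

Weighted sum: 1·4181 + 2·3931 + 3·2549 + 4·1484 = 4181 + 7862 + 7647 + 5936 = 25626
Weight total: 1 + 2 + 3 + 4 = 10
WMA = 25626 / 10 = 2562.60

2562.60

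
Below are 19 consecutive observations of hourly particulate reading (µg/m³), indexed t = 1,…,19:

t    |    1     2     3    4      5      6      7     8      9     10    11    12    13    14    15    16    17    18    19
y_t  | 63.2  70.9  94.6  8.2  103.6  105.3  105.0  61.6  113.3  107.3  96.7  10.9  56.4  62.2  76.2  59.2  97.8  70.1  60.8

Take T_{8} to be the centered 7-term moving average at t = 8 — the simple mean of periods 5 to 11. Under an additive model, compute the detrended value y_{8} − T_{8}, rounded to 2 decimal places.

-37.37

Trend T_8 = (103.6 + 105.3 + 105.0 + 61.6 + 113.3 + 107.3 + 96.7) / 7 = 692.8/7 = 98.9714
Detrended value: 61.6 − 98.9714 = -37.37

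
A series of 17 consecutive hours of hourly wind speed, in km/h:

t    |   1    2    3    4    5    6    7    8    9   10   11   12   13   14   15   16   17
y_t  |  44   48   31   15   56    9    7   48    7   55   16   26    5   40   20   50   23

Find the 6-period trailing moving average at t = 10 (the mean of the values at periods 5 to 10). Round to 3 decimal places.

Sum of periods 5–10: 56 + 9 + 7 + 48 + 7 + 55 = 182
Divide by 6: 182 / 6 = 30.333

30.333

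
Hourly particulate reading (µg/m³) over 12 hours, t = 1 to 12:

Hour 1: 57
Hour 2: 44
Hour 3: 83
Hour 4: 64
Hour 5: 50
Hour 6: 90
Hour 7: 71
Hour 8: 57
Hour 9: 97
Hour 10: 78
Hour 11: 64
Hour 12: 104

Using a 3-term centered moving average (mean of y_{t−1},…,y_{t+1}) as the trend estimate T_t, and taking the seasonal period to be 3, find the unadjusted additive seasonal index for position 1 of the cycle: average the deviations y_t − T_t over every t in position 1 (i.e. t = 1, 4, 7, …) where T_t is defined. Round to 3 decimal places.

Season position 1 occurs at t = 4, 7, 10 (where T_t is defined).
t=4: T_4 = 65.66667; y_4 − T_4 = 64 − 65.66667 = -1.66667
t=7: T_7 = 72.66667; y_7 − T_7 = 71 − 72.66667 = -1.66667
t=10: T_10 = 79.66667; y_10 − T_10 = 78 − 79.66667 = -1.66667
Mean deviation: (-1.66667 + -1.66667 + -1.66667) / 3 = -1.667

-1.667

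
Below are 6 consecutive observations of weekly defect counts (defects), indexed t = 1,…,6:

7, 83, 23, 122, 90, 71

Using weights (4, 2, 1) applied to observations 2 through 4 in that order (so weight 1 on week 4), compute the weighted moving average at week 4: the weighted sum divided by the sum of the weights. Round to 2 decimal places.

71.43

Weighted sum: 4·83 + 2·23 + 1·122 = 332 + 46 + 122 = 500
Weight total: 4 + 2 + 1 = 7
WMA = 500 / 7 = 71.43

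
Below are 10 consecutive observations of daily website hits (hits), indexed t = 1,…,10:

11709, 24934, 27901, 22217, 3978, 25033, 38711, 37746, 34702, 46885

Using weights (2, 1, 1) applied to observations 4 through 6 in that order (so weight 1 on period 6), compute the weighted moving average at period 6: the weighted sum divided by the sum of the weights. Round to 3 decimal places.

18361.250

Weighted sum: 2·22217 + 1·3978 + 1·25033 = 44434 + 3978 + 25033 = 73445
Weight total: 2 + 1 + 1 = 4
WMA = 73445 / 4 = 18361.250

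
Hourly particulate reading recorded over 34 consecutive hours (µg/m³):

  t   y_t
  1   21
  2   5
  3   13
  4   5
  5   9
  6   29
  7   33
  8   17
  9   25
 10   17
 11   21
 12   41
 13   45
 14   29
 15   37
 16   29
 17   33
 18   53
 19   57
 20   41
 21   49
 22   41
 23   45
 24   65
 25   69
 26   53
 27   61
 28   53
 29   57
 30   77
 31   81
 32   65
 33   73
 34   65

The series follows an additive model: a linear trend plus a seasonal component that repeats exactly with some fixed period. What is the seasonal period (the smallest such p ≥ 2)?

6

First differences y_{t+1} − y_t: -16, 8, -8, 4, 20, 4, -16, 8, -8, 4, 20, 4, -16, 8, …
The difference pattern repeats every 6 terms and not for any smaller step, so p = 6.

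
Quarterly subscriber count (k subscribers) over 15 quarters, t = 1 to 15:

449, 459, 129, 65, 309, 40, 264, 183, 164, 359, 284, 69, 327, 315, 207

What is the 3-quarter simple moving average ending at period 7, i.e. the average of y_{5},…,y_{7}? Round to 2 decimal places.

204.33

Sum of periods 5–7: 309 + 40 + 264 = 613
Divide by 3: 613 / 3 = 204.33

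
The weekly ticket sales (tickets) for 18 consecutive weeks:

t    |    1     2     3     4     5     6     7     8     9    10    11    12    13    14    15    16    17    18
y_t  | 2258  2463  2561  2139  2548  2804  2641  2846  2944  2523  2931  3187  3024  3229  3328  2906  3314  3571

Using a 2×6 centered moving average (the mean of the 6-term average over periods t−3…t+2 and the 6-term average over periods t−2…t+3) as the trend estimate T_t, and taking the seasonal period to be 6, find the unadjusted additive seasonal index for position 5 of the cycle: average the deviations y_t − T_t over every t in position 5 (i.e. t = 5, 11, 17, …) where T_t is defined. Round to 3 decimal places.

Season position 5 occurs at t = 5, 11 (where T_t is defined).
t=5: T_5 = 2557.91667; y_5 − T_5 = 2548 − 2557.91667 = -9.91667
t=11: T_11 = 2941.08333; y_11 − T_11 = 2931 − 2941.08333 = -10.08333
Mean deviation: (-9.91667 + -10.08333) / 2 = -10.000

-10.000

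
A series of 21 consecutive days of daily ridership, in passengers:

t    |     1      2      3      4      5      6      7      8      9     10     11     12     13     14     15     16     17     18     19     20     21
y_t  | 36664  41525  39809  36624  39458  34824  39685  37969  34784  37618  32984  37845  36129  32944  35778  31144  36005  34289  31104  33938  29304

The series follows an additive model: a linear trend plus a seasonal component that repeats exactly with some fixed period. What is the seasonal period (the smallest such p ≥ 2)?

First differences y_{t+1} − y_t: 4861, -1716, -3185, 2834, -4634, 4861, -1716, -3185, 2834, -4634, 4861, -1716, …
The difference pattern repeats every 5 terms and not for any smaller step, so p = 5.

5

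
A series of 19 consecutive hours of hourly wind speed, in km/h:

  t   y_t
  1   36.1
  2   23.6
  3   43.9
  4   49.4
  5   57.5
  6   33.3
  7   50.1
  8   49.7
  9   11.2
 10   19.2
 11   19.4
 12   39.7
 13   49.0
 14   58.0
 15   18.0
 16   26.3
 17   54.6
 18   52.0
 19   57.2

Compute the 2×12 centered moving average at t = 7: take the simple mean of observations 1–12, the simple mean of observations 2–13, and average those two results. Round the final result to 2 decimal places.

Sum over 1–12: 36.1 + 23.6 + 43.9 + 49.4 + 57.5 + 33.3 + 50.1 + 49.7 + 11.2 + 19.2 + 19.4 + 39.7 = 433.1
Sum over 2–13: 23.6 + 43.9 + 49.4 + 57.5 + 33.3 + 50.1 + 49.7 + 11.2 + 19.2 + 19.4 + 39.7 + 49.0 = 446.0
CMA at t=7 = (433.1 + 446.0) / (2·12) = 879.1 / 24 = 36.63

36.63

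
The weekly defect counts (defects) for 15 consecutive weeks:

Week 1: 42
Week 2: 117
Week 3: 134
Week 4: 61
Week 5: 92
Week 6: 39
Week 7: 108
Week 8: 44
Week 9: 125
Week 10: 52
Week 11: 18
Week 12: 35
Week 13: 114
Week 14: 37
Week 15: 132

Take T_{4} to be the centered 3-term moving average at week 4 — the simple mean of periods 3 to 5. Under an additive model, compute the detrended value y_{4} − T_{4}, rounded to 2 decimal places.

-34.67

Trend T_4 = (134 + 61 + 92) / 3 = 287/3 = 95.6667
Detrended value: 61 − 95.6667 = -34.67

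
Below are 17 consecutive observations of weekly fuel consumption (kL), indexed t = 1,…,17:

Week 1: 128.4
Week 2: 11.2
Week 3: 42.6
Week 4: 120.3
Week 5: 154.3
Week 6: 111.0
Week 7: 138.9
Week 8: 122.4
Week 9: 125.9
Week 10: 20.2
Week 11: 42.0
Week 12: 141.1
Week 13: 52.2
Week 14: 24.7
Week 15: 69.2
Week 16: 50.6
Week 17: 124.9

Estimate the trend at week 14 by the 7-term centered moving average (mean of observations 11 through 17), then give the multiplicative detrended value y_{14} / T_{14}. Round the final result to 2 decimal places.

Trend T_14 = (42.0 + 141.1 + 52.2 + 24.7 + 69.2 + 50.6 + 124.9) / 7 = 504.7/7 = 72.1000
Ratio to trend: 24.7 / 72.1000 = 0.34

0.34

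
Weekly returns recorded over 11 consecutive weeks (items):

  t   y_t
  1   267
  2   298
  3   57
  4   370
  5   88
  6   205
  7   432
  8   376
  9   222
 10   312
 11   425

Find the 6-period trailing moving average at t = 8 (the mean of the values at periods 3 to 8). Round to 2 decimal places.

254.67

Sum of periods 3–8: 57 + 370 + 88 + 205 + 432 + 376 = 1528
Divide by 6: 1528 / 6 = 254.67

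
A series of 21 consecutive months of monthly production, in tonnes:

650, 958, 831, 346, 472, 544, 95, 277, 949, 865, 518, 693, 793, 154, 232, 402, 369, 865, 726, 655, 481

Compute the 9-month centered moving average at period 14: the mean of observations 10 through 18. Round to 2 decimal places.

543.44

Sum of periods 10–18: 865 + 518 + 693 + 793 + 154 + 232 + 402 + 369 + 865 = 4891
Divide by 9: 4891 / 9 = 543.44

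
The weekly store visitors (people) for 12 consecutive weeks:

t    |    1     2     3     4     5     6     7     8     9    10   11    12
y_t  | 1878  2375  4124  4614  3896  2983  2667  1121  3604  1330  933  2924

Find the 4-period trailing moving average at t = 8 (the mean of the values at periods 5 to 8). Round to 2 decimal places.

2666.75

Sum of periods 5–8: 3896 + 2983 + 2667 + 1121 = 10667
Divide by 4: 10667 / 4 = 2666.75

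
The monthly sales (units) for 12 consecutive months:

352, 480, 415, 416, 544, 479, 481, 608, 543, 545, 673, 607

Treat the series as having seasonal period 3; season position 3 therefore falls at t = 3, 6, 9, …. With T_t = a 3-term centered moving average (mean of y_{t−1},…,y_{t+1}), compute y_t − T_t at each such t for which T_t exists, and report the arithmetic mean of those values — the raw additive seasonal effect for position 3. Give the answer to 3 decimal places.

-22.222

Season position 3 occurs at t = 3, 6, 9 (where T_t is defined).
t=3: T_3 = 437.00000; y_3 − T_3 = 415 − 437.00000 = -22.00000
t=6: T_6 = 501.33333; y_6 − T_6 = 479 − 501.33333 = -22.33333
t=9: T_9 = 565.33333; y_9 − T_9 = 543 − 565.33333 = -22.33333
Mean deviation: (-22.00000 + -22.33333 + -22.33333) / 3 = -22.222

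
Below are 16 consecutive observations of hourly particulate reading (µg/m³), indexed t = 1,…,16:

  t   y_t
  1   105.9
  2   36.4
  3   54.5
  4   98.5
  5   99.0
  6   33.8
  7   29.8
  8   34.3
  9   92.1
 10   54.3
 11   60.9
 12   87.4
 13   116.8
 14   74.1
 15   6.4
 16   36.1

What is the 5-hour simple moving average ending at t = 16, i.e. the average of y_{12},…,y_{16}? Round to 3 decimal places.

Sum of periods 12–16: 87.4 + 116.8 + 74.1 + 6.4 + 36.1 = 320.8
Divide by 5: 320.8 / 5 = 64.160

64.160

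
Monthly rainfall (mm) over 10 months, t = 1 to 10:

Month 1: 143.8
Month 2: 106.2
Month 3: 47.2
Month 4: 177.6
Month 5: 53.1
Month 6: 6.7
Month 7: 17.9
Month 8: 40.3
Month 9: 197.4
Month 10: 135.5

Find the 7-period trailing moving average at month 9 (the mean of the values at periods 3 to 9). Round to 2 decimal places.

Sum of periods 3–9: 47.2 + 177.6 + 53.1 + 6.7 + 17.9 + 40.3 + 197.4 = 540.2
Divide by 7: 540.2 / 7 = 77.17

77.17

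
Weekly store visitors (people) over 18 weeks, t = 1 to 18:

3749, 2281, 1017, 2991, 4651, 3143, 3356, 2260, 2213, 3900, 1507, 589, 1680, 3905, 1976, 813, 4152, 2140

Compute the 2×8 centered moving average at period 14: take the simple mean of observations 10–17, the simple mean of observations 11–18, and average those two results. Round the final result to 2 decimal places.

2205.25

Sum over 10–17: 3900 + 1507 + 589 + 1680 + 3905 + 1976 + 813 + 4152 = 18522
Sum over 11–18: 1507 + 589 + 1680 + 3905 + 1976 + 813 + 4152 + 2140 = 16762
CMA at t=14 = (18522 + 16762) / (2·8) = 35284 / 16 = 2205.25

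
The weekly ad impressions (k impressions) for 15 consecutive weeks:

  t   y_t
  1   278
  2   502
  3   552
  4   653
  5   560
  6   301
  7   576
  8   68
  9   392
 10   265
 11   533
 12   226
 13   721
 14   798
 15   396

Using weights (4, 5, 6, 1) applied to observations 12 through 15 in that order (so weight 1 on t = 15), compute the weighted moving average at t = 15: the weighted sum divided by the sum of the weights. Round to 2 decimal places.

605.81

Weighted sum: 4·226 + 5·721 + 6·798 + 1·396 = 904 + 3605 + 4788 + 396 = 9693
Weight total: 4 + 5 + 6 + 1 = 16
WMA = 9693 / 16 = 605.81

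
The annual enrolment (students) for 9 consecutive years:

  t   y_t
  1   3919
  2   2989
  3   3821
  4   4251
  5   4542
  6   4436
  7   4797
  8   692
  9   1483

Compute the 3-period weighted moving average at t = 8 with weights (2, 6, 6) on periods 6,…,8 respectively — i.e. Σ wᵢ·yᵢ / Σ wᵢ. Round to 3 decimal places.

Weighted sum: 2·4436 + 6·4797 + 6·692 = 8872 + 28782 + 4152 = 41806
Weight total: 2 + 6 + 6 = 14
WMA = 41806 / 14 = 2986.143

2986.143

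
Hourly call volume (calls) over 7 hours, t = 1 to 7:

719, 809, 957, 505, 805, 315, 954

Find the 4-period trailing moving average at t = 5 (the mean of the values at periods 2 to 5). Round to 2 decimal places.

769.00

Sum of periods 2–5: 809 + 957 + 505 + 805 = 3076
Divide by 4: 3076 / 4 = 769.00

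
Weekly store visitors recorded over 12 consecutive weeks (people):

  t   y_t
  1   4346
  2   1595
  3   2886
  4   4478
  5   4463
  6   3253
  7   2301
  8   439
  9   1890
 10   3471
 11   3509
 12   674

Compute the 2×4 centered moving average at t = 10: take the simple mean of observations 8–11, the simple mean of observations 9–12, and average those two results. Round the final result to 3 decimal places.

Sum over 8–11: 439 + 1890 + 3471 + 3509 = 9309
Sum over 9–12: 1890 + 3471 + 3509 + 674 = 9544
CMA at t=10 = (9309 + 9544) / (2·4) = 18853 / 8 = 2356.625

2356.625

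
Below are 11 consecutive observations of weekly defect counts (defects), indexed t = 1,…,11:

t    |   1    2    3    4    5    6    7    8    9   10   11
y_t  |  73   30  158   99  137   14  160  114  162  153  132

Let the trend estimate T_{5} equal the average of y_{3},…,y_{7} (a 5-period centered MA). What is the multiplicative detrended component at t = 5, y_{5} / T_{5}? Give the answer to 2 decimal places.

1.21

Trend T_5 = (158 + 99 + 137 + 14 + 160) / 5 = 568/5 = 113.6000
Ratio to trend: 137 / 113.6000 = 1.21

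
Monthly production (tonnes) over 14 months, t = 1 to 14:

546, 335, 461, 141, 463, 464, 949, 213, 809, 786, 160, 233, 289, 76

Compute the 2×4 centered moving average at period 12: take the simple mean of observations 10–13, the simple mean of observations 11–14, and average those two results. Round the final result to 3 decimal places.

Sum over 10–13: 786 + 160 + 233 + 289 = 1468
Sum over 11–14: 160 + 233 + 289 + 76 = 758
CMA at t=12 = (1468 + 758) / (2·4) = 2226 / 8 = 278.250

278.250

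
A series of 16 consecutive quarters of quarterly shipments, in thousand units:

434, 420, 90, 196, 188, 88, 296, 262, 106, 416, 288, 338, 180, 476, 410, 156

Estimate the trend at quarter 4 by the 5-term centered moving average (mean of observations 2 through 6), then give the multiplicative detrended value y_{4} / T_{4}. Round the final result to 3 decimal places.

0.998

Trend T_4 = (420 + 90 + 196 + 188 + 88) / 5 = 982/5 = 196.40000
Ratio to trend: 196 / 196.40000 = 0.998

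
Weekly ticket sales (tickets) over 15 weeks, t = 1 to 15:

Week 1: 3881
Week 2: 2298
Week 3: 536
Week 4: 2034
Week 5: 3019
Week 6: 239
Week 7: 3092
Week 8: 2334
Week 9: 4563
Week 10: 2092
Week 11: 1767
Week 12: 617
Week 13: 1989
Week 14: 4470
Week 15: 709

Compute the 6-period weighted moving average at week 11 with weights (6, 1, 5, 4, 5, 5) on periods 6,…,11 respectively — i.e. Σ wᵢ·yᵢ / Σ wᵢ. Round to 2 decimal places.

Weighted sum: 6·239 + 1·3092 + 5·2334 + 4·4563 + 5·2092 + 5·1767 = 1434 + 3092 + 11670 + 18252 + 10460 + 8835 = 53743
Weight total: 6 + 1 + 5 + 4 + 5 + 5 = 26
WMA = 53743 / 26 = 2067.04

2067.04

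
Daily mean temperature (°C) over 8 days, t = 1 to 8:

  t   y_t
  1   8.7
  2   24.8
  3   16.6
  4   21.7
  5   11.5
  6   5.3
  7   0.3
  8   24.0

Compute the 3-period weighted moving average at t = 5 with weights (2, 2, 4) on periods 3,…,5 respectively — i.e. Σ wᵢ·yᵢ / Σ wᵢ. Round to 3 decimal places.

15.325

Weighted sum: 2·16.6 + 2·21.7 + 4·11.5 = 33.2 + 43.4 + 46.0 = 122.6
Weight total: 2 + 2 + 4 = 8
WMA = 122.6 / 8 = 15.325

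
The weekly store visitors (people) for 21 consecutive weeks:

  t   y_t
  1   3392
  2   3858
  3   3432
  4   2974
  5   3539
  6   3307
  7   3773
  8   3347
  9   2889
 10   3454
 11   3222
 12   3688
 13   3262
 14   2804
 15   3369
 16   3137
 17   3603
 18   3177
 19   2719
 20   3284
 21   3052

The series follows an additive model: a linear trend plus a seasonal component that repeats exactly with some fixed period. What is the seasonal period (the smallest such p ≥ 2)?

First differences y_{t+1} − y_t: 466, -426, -458, 565, -232, 466, -426, -458, 565, -232, 466, -426, …
The difference pattern repeats every 5 terms and not for any smaller step, so p = 5.

5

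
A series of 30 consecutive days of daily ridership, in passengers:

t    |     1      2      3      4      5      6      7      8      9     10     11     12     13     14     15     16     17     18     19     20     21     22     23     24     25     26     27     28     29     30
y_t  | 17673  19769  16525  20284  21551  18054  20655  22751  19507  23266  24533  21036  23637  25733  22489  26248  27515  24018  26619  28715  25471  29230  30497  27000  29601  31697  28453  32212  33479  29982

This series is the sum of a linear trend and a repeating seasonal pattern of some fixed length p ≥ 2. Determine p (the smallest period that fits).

6

First differences y_{t+1} − y_t: 2096, -3244, 3759, 1267, -3497, 2601, 2096, -3244, 3759, 1267, -3497, 2601, 2096, -3244, …
The difference pattern repeats every 6 terms and not for any smaller step, so p = 6.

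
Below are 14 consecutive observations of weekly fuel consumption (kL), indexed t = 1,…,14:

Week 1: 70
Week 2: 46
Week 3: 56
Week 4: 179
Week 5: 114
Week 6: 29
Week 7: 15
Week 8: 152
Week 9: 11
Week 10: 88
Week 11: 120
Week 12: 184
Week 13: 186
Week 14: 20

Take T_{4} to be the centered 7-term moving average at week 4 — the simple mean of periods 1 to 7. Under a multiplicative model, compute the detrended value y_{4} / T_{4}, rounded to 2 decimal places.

Trend T_4 = (70 + 46 + 56 + 179 + 114 + 29 + 15) / 7 = 509/7 = 72.7143
Ratio to trend: 179 / 72.7143 = 2.46

2.46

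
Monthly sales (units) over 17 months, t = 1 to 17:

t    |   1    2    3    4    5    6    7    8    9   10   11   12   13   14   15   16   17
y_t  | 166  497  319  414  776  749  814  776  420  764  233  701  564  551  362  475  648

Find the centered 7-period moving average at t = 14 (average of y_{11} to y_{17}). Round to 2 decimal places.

Sum of periods 11–17: 233 + 701 + 564 + 551 + 362 + 475 + 648 = 3534
Divide by 7: 3534 / 7 = 504.86

504.86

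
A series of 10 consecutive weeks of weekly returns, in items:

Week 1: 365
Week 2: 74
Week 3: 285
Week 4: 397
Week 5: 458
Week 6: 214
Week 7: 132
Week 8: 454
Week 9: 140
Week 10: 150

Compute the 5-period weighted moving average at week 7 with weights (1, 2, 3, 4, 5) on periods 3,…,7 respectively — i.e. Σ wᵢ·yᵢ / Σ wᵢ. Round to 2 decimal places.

Weighted sum: 1·285 + 2·397 + 3·458 + 4·214 + 5·132 = 285 + 794 + 1374 + 856 + 660 = 3969
Weight total: 1 + 2 + 3 + 4 + 5 = 15
WMA = 3969 / 15 = 264.60

264.60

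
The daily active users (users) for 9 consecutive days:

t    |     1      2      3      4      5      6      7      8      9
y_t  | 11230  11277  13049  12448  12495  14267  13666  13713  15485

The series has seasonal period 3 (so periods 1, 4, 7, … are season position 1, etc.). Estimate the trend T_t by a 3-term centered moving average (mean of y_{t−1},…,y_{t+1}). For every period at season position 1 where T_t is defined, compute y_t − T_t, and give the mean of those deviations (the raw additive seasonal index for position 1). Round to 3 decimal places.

Season position 1 occurs at t = 4, 7 (where T_t is defined).
t=4: T_4 = 12664.00000; y_4 − T_4 = 12448 − 12664.00000 = -216.00000
t=7: T_7 = 13882.00000; y_7 − T_7 = 13666 − 13882.00000 = -216.00000
Mean deviation: (-216.00000 + -216.00000) / 2 = -216.000

-216.000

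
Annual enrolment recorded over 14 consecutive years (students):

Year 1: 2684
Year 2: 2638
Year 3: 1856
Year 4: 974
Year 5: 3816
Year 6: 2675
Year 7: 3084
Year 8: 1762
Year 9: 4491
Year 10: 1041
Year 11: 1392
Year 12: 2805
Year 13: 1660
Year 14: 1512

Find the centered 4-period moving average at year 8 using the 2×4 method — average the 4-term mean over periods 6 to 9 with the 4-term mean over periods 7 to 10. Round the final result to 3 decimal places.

2798.750

Sum over 6–9: 2675 + 3084 + 1762 + 4491 = 12012
Sum over 7–10: 3084 + 1762 + 4491 + 1041 = 10378
CMA at t=8 = (12012 + 10378) / (2·4) = 22390 / 8 = 2798.750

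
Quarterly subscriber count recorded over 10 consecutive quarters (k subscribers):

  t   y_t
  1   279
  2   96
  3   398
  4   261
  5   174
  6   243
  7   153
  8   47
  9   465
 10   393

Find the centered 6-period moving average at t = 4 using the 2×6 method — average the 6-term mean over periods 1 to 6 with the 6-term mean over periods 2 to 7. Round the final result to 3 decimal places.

231.333

Sum over 1–6: 279 + 96 + 398 + 261 + 174 + 243 = 1451
Sum over 2–7: 96 + 398 + 261 + 174 + 243 + 153 = 1325
CMA at t=4 = (1451 + 1325) / (2·6) = 2776 / 12 = 231.333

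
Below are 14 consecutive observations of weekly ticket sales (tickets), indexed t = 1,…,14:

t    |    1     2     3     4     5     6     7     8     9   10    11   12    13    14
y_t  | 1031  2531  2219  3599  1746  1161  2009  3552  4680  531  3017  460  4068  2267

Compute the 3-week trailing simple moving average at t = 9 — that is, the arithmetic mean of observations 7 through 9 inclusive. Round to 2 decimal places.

Sum of periods 7–9: 2009 + 3552 + 4680 = 10241
Divide by 3: 10241 / 3 = 3413.67

3413.67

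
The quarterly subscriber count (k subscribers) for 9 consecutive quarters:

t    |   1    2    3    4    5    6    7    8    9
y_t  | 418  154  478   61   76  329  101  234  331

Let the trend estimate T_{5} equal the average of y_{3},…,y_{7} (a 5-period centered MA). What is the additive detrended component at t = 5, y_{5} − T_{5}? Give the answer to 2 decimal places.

-133.00

Trend T_5 = (478 + 61 + 76 + 329 + 101) / 5 = 1045/5 = 209.0000
Detrended value: 76 − 209.0000 = -133.00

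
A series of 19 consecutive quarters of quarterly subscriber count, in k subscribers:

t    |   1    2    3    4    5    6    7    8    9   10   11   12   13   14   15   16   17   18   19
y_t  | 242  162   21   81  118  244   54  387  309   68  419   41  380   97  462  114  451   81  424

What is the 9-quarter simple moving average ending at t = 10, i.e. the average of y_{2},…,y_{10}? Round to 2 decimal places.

160.44

Sum of periods 2–10: 162 + 21 + 81 + 118 + 244 + 54 + 387 + 309 + 68 = 1444
Divide by 9: 1444 / 9 = 160.44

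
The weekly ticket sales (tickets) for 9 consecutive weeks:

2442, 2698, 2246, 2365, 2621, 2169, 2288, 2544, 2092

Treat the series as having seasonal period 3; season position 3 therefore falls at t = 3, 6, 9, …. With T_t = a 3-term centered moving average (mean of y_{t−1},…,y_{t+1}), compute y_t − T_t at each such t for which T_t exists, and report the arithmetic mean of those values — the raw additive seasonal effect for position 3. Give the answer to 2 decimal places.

-190.33

Season position 3 occurs at t = 3, 6 (where T_t is defined).
t=3: T_3 = 2436.3333; y_3 − T_3 = 2246 − 2436.3333 = -190.3333
t=6: T_6 = 2359.3333; y_6 − T_6 = 2169 − 2359.3333 = -190.3333
Mean deviation: (-190.3333 + -190.3333) / 2 = -190.33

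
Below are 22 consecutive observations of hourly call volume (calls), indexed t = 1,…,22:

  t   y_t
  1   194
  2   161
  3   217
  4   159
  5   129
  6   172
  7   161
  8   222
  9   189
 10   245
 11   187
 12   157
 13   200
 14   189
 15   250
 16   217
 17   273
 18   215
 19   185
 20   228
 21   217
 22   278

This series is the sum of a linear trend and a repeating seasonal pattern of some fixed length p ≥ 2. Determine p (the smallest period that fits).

7

First differences y_{t+1} − y_t: -33, 56, -58, -30, 43, -11, 61, -33, 56, -58, -30, 43, -11, 61, -33, 56, …
The difference pattern repeats every 7 terms and not for any smaller step, so p = 7.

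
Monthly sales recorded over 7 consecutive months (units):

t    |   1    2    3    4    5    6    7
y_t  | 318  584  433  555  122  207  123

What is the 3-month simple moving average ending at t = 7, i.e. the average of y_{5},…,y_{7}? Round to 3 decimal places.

150.667

Sum of periods 5–7: 122 + 207 + 123 = 452
Divide by 3: 452 / 3 = 150.667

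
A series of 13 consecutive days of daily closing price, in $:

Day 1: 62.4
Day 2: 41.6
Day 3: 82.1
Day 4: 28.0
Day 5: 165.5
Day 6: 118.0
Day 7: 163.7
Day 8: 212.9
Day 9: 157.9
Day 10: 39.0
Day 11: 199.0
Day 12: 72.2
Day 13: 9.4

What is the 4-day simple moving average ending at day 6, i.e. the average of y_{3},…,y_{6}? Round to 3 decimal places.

98.400

Sum of periods 3–6: 82.1 + 28.0 + 165.5 + 118.0 = 393.6
Divide by 4: 393.6 / 4 = 98.400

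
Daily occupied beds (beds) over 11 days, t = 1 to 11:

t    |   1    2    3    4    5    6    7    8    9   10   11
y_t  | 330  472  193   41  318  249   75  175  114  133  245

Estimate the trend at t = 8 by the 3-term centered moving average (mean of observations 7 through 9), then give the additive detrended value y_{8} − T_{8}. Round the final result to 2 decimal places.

53.67

Trend T_8 = (75 + 175 + 114) / 3 = 364/3 = 121.3333
Detrended value: 175 − 121.3333 = 53.67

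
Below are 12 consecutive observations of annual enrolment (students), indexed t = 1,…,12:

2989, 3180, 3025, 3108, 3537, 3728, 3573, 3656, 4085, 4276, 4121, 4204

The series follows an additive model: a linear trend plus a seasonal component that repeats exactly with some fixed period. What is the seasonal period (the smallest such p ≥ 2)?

4

First differences y_{t+1} − y_t: 191, -155, 83, 429, 191, -155, 83, 429, 191, -155, …
The difference pattern repeats every 4 terms and not for any smaller step, so p = 4.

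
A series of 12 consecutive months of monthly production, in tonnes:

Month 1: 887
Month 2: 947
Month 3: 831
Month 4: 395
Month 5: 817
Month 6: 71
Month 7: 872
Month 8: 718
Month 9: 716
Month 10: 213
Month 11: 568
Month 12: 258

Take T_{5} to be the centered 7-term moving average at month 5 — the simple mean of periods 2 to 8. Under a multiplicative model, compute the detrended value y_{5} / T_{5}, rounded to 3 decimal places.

Trend T_5 = (947 + 831 + 395 + 817 + 71 + 872 + 718) / 7 = 4651/7 = 664.42857
Ratio to trend: 817 / 664.42857 = 1.230

1.230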